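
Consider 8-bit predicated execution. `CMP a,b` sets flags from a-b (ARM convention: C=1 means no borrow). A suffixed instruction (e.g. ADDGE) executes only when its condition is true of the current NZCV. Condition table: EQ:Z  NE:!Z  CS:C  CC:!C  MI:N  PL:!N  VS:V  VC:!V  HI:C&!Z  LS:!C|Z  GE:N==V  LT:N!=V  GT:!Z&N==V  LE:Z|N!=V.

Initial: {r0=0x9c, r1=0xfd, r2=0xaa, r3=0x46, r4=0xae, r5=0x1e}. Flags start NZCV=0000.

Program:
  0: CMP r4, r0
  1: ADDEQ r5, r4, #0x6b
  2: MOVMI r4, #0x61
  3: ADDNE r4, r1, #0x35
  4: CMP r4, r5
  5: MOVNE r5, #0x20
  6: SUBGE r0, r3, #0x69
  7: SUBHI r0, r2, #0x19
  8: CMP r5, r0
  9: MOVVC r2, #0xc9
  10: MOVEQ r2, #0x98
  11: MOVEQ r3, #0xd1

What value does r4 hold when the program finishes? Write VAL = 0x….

VAL = 0x32

0: ✓ CMP  NZCV=0010
1: · ADDEQ
2: · MOVMI
3: ✓ ADDNE  r4←0x32
4: ✓ CMP  NZCV=0010
5: ✓ MOVNE  r5←0x20
6: ✓ SUBGE  r0←0xdd
7: ✓ SUBHI  r0←0x91
8: ✓ CMP  NZCV=1001
9: · MOVVC
10: · MOVEQ
11: · MOVEQ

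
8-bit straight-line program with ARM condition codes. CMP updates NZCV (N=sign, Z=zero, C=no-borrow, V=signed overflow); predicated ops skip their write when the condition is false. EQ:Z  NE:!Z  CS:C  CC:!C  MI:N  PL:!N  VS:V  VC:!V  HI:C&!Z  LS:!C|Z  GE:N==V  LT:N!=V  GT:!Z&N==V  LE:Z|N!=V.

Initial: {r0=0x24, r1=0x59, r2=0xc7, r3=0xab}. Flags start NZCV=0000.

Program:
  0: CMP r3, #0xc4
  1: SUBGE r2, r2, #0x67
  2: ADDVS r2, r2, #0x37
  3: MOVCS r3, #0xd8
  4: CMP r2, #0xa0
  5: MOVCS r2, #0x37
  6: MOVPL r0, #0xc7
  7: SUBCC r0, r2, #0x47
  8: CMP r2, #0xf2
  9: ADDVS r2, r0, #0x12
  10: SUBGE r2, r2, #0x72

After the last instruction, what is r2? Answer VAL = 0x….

[0] flags=1000 → (cmp)
[1] flags=1000 GE?F → skip
[2] flags=1000 VS?F → skip
[3] flags=1000 CS?F → skip
[4] flags=0010 → (cmp)
[5] flags=0010 CS?T → r2=0x37
[6] flags=0010 PL?T → r0=0xc7
[7] flags=0010 CC?F → skip
[8] flags=0000 → (cmp)
[9] flags=0000 VS?F → skip
[10] flags=0000 GE?T → r2=0xc5

VAL = 0xc5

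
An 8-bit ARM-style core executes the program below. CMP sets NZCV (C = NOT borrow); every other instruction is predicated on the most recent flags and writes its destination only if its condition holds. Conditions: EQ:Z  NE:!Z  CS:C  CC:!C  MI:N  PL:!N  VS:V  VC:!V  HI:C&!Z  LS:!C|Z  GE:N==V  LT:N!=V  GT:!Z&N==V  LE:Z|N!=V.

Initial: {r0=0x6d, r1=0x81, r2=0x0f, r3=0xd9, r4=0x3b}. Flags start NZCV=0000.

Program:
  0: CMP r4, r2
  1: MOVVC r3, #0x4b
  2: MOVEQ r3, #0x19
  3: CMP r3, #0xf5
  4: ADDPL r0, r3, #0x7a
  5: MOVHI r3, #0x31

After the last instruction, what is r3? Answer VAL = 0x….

VAL = 0x4b

0: ✓ CMP  NZCV=0010
1: ✓ MOVVC  r3←0x4b
2: · MOVEQ
3: ✓ CMP  NZCV=0000
4: ✓ ADDPL  r0←0xc5
5: · MOVHI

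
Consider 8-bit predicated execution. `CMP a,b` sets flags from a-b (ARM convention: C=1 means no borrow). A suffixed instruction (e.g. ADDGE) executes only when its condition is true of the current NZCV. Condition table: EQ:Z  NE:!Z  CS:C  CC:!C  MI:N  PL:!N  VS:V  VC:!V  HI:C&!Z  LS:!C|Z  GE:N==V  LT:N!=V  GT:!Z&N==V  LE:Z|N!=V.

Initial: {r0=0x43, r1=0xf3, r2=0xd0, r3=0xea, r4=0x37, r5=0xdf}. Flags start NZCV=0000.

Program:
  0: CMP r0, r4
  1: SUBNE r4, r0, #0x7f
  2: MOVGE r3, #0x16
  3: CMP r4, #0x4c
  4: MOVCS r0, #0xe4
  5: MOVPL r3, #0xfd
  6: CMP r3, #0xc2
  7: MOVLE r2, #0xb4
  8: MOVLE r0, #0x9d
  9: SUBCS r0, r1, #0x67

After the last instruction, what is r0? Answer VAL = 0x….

VAL = 0x8c

[0] flags=0010 → (cmp)
[1] flags=0010 NE?T → r4=0xc4
[2] flags=0010 GE?T → r3=0x16
[3] flags=0011 → (cmp)
[4] flags=0011 CS?T → r0=0xe4
[5] flags=0011 PL?T → r3=0xfd
[6] flags=0010 → (cmp)
[7] flags=0010 LE?F → skip
[8] flags=0010 LE?F → skip
[9] flags=0010 CS?T → r0=0x8c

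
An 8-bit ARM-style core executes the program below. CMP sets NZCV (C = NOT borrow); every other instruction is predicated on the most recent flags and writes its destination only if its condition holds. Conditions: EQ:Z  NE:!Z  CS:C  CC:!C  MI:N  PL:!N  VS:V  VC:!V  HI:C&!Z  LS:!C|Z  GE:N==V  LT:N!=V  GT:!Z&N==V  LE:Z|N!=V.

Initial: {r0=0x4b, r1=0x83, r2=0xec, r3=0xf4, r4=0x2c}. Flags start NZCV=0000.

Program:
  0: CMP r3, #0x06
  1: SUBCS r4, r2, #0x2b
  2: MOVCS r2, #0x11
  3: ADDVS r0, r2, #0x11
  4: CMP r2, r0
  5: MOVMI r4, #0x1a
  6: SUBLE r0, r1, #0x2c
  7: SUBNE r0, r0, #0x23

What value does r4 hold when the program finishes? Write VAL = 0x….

[0] flags=1010 → (cmp)
[1] flags=1010 CS?T → r4=0xc1
[2] flags=1010 CS?T → r2=0x11
[3] flags=1010 VS?F → skip
[4] flags=1000 → (cmp)
[5] flags=1000 MI?T → r4=0x1a
[6] flags=1000 LE?T → r0=0x57
[7] flags=1000 NE?T → r0=0x34

VAL = 0x1a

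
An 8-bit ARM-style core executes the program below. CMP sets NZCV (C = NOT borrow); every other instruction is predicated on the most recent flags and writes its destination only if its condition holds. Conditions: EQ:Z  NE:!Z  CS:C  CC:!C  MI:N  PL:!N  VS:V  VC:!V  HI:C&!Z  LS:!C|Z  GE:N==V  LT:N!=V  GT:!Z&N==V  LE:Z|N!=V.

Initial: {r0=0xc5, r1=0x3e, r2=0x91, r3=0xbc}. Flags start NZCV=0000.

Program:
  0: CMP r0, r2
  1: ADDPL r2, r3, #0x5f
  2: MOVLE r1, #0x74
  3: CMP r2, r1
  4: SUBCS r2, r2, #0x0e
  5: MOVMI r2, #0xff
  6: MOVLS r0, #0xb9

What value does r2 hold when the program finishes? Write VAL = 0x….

0: ✓ CMP  NZCV=0010
1: ✓ ADDPL  r2←0x1b
2: · MOVLE
3: ✓ CMP  NZCV=1000
4: · SUBCS
5: ✓ MOVMI  r2←0xff
6: ✓ MOVLS  r0←0xb9

VAL = 0xff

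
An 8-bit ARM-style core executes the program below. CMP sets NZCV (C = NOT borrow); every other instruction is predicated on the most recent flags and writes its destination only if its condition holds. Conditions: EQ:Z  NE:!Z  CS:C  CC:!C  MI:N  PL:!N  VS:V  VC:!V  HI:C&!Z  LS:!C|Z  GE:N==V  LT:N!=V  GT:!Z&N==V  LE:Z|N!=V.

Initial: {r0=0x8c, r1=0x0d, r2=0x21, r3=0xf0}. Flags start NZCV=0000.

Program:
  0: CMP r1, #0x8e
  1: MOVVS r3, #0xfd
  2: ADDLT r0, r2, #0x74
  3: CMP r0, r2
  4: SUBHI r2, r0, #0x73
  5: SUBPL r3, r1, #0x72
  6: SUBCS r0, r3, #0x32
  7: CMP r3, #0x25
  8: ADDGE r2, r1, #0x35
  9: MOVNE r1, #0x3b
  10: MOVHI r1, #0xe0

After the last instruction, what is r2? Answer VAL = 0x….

VAL = 0x19

[0] flags=0000 → (cmp)
[1] flags=0000 VS?F → skip
[2] flags=0000 LT?F → skip
[3] flags=0011 → (cmp)
[4] flags=0011 HI?T → r2=0x19
[5] flags=0011 PL?T → r3=0x9b
[6] flags=0011 CS?T → r0=0x69
[7] flags=0011 → (cmp)
[8] flags=0011 GE?F → skip
[9] flags=0011 NE?T → r1=0x3b
[10] flags=0011 HI?T → r1=0xe0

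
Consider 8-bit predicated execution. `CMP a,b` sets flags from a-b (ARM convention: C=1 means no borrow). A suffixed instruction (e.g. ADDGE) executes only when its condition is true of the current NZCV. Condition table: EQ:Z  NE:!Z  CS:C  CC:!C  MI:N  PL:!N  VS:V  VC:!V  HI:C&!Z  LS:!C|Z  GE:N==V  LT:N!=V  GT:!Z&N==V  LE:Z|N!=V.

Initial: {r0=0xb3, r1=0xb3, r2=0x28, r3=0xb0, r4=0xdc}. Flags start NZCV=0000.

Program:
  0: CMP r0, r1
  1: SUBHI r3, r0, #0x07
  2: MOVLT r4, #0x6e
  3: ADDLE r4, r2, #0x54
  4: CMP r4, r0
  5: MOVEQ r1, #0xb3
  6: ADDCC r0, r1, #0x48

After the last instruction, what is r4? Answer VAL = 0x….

VAL = 0x7c

0: ✓ CMP  NZCV=0110
1: · SUBHI
2: · MOVLT
3: ✓ ADDLE  r4←0x7c
4: ✓ CMP  NZCV=1001
5: · MOVEQ
6: ✓ ADDCC  r0←0xfb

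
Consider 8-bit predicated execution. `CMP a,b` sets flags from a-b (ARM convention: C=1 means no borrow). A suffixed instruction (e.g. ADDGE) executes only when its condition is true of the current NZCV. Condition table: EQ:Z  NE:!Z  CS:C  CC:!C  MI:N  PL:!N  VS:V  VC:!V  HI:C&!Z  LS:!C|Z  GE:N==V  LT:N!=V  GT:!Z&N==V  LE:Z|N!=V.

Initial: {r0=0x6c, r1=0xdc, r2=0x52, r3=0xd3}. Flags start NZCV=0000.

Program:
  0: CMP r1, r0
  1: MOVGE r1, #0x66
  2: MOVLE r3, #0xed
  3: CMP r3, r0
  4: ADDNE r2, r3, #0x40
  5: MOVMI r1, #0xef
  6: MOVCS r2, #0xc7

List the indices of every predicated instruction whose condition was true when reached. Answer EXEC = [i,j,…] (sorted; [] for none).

EXEC = [2,4,5,6]

0: ✓ CMP  NZCV=0011
1: · MOVGE
2: ✓ MOVLE  r3←0xed
3: ✓ CMP  NZCV=1010
4: ✓ ADDNE  r2←0x2d
5: ✓ MOVMI  r1←0xef
6: ✓ MOVCS  r2←0xc7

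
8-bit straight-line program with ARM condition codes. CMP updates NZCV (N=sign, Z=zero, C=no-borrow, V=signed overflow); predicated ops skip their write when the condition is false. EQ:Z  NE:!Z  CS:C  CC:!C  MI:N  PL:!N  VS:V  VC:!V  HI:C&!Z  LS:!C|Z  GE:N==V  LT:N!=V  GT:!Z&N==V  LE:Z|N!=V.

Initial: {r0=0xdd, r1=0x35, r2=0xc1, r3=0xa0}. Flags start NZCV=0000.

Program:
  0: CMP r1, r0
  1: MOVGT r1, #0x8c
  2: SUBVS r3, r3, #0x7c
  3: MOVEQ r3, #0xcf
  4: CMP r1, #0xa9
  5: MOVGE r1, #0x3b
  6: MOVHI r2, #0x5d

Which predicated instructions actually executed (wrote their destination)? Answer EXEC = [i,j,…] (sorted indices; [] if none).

EXEC = [1]

0: ✓ CMP  NZCV=0000
1: ✓ MOVGT  r1←0x8c
2: · SUBVS
3: · MOVEQ
4: ✓ CMP  NZCV=1000
5: · MOVGE
6: · MOVHI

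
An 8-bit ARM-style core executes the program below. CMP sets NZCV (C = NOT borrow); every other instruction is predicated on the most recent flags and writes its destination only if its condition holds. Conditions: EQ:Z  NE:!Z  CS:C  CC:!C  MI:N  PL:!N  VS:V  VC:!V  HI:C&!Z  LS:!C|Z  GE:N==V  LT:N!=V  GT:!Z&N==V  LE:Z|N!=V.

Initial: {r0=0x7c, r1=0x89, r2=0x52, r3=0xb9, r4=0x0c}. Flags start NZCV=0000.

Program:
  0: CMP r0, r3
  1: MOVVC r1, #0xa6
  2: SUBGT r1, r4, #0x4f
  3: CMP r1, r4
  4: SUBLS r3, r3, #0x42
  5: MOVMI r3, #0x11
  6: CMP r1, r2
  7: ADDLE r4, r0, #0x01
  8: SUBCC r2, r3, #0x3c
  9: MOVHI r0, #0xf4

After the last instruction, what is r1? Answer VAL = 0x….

VAL = 0xbd

[0] flags=1001 → (cmp)
[1] flags=1001 VC?F → skip
[2] flags=1001 GT?T → r1=0xbd
[3] flags=1010 → (cmp)
[4] flags=1010 LS?F → skip
[5] flags=1010 MI?T → r3=0x11
[6] flags=0011 → (cmp)
[7] flags=0011 LE?T → r4=0x7d
[8] flags=0011 CC?F → skip
[9] flags=0011 HI?T → r0=0xf4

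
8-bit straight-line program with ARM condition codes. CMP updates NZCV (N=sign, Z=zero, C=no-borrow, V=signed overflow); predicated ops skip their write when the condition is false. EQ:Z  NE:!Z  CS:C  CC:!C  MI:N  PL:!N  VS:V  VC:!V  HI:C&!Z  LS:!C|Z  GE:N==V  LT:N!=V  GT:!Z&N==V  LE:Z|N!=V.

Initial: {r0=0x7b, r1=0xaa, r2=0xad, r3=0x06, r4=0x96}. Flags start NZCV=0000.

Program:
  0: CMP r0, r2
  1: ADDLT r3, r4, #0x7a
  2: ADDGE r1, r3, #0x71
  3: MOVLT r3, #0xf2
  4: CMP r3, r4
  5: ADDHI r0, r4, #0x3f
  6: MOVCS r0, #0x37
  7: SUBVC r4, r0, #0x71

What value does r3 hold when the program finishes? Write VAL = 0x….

0: ✓ CMP  NZCV=1001
1: · ADDLT
2: ✓ ADDGE  r1←0x77
3: · MOVLT
4: ✓ CMP  NZCV=0000
5: · ADDHI
6: · MOVCS
7: ✓ SUBVC  r4←0x0a

VAL = 0x06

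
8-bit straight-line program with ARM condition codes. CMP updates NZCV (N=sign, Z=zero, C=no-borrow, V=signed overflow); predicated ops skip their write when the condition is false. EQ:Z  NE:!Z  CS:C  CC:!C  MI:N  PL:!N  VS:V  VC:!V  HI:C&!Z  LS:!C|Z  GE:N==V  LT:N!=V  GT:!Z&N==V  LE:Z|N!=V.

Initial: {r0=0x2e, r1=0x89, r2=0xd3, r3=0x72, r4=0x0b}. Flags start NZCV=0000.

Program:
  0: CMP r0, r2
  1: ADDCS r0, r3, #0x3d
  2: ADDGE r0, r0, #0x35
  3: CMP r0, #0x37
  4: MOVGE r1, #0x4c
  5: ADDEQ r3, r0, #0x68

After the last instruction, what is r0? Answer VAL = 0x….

[0] flags=0000 → (cmp)
[1] flags=0000 CS?F → skip
[2] flags=0000 GE?T → r0=0x63
[3] flags=0010 → (cmp)
[4] flags=0010 GE?T → r1=0x4c
[5] flags=0010 EQ?F → skip

VAL = 0x63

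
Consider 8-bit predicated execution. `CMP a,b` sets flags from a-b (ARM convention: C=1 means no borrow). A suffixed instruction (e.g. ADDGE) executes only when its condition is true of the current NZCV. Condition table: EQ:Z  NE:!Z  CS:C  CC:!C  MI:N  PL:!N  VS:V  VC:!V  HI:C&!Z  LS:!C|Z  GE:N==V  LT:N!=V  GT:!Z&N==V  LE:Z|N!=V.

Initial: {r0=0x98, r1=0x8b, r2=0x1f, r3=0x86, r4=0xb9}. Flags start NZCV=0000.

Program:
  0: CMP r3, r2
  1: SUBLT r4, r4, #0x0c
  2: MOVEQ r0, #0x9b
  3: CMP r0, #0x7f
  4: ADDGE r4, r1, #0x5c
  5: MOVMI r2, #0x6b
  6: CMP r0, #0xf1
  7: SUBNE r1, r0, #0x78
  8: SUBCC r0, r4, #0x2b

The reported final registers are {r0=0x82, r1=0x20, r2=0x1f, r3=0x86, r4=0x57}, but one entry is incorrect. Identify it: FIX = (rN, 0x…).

[0] flags=0011 → (cmp)
[1] flags=0011 LT?T → r4=0xad
[2] flags=0011 EQ?F → skip
[3] flags=0011 → (cmp)
[4] flags=0011 GE?F → skip
[5] flags=0011 MI?F → skip
[6] flags=1000 → (cmp)
[7] flags=1000 NE?T → r1=0x20
[8] flags=1000 CC?T → r0=0x82

FIX = (r4, 0xad)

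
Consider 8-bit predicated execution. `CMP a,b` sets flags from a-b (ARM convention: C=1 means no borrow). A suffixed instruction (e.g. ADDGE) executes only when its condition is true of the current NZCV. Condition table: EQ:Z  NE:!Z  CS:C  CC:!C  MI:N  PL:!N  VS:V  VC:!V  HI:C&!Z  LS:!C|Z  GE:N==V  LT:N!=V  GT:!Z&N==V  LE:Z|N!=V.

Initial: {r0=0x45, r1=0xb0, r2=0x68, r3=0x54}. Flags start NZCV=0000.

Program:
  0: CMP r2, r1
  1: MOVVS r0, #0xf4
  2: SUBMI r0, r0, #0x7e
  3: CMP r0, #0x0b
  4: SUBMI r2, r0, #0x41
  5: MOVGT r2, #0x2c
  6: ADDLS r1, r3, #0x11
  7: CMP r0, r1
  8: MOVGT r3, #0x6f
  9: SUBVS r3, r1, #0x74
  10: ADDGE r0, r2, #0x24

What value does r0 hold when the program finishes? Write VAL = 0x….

VAL = 0x50

0: ✓ CMP  NZCV=1001
1: ✓ MOVVS  r0←0xf4
2: ✓ SUBMI  r0←0x76
3: ✓ CMP  NZCV=0010
4: · SUBMI
5: ✓ MOVGT  r2←0x2c
6: · ADDLS
7: ✓ CMP  NZCV=1001
8: ✓ MOVGT  r3←0x6f
9: ✓ SUBVS  r3←0x3c
10: ✓ ADDGE  r0←0x50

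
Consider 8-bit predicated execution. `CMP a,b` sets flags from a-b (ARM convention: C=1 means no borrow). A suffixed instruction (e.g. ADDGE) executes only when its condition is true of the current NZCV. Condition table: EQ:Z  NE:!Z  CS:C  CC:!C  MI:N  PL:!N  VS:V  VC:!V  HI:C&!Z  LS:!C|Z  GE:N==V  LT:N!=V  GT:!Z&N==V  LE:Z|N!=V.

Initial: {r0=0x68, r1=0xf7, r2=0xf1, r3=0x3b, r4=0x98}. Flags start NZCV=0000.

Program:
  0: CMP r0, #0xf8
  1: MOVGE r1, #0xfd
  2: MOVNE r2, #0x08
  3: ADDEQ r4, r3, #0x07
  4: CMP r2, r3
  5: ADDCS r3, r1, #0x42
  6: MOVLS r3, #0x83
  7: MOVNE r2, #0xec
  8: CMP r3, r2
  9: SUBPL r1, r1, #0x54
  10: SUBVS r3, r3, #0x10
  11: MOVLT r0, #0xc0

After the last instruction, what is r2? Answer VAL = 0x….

[0] flags=0000 → (cmp)
[1] flags=0000 GE?T → r1=0xfd
[2] flags=0000 NE?T → r2=0x08
[3] flags=0000 EQ?F → skip
[4] flags=1000 → (cmp)
[5] flags=1000 CS?F → skip
[6] flags=1000 LS?T → r3=0x83
[7] flags=1000 NE?T → r2=0xec
[8] flags=1000 → (cmp)
[9] flags=1000 PL?F → skip
[10] flags=1000 VS?F → skip
[11] flags=1000 LT?T → r0=0xc0

VAL = 0xec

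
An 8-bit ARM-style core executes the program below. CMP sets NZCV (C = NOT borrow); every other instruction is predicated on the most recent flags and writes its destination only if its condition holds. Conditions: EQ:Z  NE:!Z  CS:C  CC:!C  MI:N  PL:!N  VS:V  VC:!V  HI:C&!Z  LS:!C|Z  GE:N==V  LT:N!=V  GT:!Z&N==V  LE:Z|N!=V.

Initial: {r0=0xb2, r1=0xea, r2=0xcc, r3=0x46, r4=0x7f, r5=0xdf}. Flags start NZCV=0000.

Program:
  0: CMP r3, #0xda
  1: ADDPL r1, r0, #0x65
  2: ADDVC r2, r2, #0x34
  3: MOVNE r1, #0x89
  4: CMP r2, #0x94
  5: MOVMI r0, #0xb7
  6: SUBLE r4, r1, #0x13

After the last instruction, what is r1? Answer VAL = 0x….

[0] flags=0000 → (cmp)
[1] flags=0000 PL?T → r1=0x17
[2] flags=0000 VC?T → r2=0x00
[3] flags=0000 NE?T → r1=0x89
[4] flags=0000 → (cmp)
[5] flags=0000 MI?F → skip
[6] flags=0000 LE?F → skip

VAL = 0x89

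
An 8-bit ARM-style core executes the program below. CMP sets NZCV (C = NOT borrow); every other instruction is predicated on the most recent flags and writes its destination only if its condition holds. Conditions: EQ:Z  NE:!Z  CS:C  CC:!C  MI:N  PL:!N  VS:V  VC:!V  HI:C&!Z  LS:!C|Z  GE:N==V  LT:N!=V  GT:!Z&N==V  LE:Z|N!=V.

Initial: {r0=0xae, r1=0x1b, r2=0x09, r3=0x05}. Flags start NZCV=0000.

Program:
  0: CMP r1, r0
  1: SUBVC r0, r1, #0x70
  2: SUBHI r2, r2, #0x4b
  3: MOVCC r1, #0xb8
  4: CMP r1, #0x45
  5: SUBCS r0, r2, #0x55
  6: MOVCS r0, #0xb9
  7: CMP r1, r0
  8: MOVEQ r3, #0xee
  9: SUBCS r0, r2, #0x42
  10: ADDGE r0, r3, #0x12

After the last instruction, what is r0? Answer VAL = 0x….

[0] flags=0000 → (cmp)
[1] flags=0000 VC?T → r0=0xab
[2] flags=0000 HI?F → skip
[3] flags=0000 CC?T → r1=0xb8
[4] flags=0011 → (cmp)
[5] flags=0011 CS?T → r0=0xb4
[6] flags=0011 CS?T → r0=0xb9
[7] flags=1000 → (cmp)
[8] flags=1000 EQ?F → skip
[9] flags=1000 CS?F → skip
[10] flags=1000 GE?F → skip

VAL = 0xb9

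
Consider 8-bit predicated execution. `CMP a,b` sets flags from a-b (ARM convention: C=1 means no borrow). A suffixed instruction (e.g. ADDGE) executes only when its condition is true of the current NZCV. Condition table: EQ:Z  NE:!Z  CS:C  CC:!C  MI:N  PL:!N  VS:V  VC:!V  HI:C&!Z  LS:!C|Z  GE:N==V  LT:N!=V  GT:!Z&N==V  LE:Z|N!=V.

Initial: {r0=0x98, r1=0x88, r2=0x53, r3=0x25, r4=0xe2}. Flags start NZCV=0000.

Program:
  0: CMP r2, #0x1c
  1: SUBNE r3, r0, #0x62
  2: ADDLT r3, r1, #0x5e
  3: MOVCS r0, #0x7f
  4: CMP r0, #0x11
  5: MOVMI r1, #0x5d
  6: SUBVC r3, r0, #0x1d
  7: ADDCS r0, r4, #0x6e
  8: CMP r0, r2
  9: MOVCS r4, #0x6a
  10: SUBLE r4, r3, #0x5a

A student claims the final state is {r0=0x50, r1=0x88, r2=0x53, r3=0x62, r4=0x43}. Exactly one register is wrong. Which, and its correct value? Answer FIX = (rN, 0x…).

FIX = (r4, 0x08)

[0] flags=0010 → (cmp)
[1] flags=0010 NE?T → r3=0x36
[2] flags=0010 LT?F → skip
[3] flags=0010 CS?T → r0=0x7f
[4] flags=0010 → (cmp)
[5] flags=0010 MI?F → skip
[6] flags=0010 VC?T → r3=0x62
[7] flags=0010 CS?T → r0=0x50
[8] flags=1000 → (cmp)
[9] flags=1000 CS?F → skip
[10] flags=1000 LE?T → r4=0x08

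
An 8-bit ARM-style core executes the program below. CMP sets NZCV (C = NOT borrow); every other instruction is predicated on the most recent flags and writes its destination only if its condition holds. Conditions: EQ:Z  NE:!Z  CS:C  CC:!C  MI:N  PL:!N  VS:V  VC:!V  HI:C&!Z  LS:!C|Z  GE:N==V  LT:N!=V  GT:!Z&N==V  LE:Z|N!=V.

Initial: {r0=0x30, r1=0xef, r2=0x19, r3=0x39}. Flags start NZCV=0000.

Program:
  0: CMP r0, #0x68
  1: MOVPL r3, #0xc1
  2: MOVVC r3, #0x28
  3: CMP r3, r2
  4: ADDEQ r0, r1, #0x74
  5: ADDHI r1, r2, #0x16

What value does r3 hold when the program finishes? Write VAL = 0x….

0: ✓ CMP  NZCV=1000
1: · MOVPL
2: ✓ MOVVC  r3←0x28
3: ✓ CMP  NZCV=0010
4: · ADDEQ
5: ✓ ADDHI  r1←0x2f

VAL = 0x28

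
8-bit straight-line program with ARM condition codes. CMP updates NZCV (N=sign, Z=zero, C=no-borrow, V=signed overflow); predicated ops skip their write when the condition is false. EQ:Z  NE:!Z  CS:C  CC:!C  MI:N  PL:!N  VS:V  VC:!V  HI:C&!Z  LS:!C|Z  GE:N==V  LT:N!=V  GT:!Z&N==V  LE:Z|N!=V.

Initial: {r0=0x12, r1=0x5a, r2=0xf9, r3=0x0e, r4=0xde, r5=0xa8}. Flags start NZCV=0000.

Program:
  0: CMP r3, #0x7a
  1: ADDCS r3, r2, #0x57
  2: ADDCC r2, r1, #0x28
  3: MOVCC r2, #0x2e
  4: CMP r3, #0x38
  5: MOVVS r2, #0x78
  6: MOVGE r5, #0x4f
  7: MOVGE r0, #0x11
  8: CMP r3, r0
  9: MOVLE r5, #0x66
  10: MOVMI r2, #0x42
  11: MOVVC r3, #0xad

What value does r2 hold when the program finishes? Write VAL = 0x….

VAL = 0x42

0: ✓ CMP  NZCV=1000
1: · ADDCS
2: ✓ ADDCC  r2←0x82
3: ✓ MOVCC  r2←0x2e
4: ✓ CMP  NZCV=1000
5: · MOVVS
6: · MOVGE
7: · MOVGE
8: ✓ CMP  NZCV=1000
9: ✓ MOVLE  r5←0x66
10: ✓ MOVMI  r2←0x42
11: ✓ MOVVC  r3←0xad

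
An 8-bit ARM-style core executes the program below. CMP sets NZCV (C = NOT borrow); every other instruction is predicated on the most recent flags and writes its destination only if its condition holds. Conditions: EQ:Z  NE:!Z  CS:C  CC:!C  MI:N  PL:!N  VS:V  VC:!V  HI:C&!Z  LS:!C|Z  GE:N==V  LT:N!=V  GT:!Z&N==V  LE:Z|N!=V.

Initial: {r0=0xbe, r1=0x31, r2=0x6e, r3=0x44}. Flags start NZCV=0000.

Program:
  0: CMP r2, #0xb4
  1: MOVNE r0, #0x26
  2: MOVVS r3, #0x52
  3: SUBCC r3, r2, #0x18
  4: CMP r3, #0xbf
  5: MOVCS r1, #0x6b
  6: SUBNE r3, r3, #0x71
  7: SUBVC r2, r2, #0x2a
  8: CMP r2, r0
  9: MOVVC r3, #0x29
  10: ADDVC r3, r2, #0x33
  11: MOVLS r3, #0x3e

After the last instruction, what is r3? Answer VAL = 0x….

VAL = 0xa1

0: ✓ CMP  NZCV=1001
1: ✓ MOVNE  r0←0x26
2: ✓ MOVVS  r3←0x52
3: ✓ SUBCC  r3←0x56
4: ✓ CMP  NZCV=1001
5: · MOVCS
6: ✓ SUBNE  r3←0xe5
7: · SUBVC
8: ✓ CMP  NZCV=0010
9: ✓ MOVVC  r3←0x29
10: ✓ ADDVC  r3←0xa1
11: · MOVLS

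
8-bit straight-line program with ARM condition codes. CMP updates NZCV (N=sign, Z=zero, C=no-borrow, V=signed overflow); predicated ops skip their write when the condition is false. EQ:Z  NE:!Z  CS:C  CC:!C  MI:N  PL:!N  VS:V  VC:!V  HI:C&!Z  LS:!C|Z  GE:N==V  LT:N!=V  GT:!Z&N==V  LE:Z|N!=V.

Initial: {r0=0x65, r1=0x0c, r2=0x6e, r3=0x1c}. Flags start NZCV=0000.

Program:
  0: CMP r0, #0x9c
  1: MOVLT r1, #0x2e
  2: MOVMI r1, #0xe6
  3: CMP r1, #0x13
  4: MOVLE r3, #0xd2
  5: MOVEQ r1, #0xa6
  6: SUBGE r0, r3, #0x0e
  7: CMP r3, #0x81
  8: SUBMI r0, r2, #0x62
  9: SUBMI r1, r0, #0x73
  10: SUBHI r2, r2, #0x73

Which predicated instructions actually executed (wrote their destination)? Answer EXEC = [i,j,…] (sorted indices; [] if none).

0: ✓ CMP  NZCV=1001
1: · MOVLT
2: ✓ MOVMI  r1←0xe6
3: ✓ CMP  NZCV=1010
4: ✓ MOVLE  r3←0xd2
5: · MOVEQ
6: · SUBGE
7: ✓ CMP  NZCV=0010
8: · SUBMI
9: · SUBMI
10: ✓ SUBHI  r2←0xfb

EXEC = [2,4,10]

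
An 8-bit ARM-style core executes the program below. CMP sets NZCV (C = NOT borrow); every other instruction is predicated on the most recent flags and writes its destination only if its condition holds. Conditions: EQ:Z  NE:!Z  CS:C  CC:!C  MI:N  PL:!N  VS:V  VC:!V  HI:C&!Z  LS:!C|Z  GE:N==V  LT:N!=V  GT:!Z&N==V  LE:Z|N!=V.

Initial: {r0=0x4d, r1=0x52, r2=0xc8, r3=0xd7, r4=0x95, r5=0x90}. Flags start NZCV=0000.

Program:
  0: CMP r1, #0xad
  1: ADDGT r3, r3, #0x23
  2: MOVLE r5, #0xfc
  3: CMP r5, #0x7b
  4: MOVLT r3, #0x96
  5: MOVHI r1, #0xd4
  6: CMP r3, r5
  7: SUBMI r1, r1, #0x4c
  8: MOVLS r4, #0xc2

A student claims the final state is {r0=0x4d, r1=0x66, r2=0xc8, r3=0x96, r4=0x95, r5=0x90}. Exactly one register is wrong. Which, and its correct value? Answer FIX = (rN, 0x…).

FIX = (r1, 0xd4)

[0] flags=1001 → (cmp)
[1] flags=1001 GT?T → r3=0xfa
[2] flags=1001 LE?F → skip
[3] flags=0011 → (cmp)
[4] flags=0011 LT?T → r3=0x96
[5] flags=0011 HI?T → r1=0xd4
[6] flags=0010 → (cmp)
[7] flags=0010 MI?F → skip
[8] flags=0010 LS?F → skip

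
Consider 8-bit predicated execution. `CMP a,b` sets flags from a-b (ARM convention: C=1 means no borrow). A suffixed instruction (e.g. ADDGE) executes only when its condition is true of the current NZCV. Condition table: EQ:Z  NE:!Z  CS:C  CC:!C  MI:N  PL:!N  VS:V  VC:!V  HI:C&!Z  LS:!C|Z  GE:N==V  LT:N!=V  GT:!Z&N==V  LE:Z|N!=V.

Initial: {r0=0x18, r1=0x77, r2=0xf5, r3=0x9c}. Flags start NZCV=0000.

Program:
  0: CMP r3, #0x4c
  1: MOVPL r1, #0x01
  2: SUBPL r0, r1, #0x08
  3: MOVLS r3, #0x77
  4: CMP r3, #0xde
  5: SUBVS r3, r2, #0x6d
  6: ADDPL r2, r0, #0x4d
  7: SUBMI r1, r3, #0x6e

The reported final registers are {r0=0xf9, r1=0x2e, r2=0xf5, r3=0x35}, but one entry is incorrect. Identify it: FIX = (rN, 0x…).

FIX = (r3, 0x9c)

[0] flags=0011 → (cmp)
[1] flags=0011 PL?T → r1=0x01
[2] flags=0011 PL?T → r0=0xf9
[3] flags=0011 LS?F → skip
[4] flags=1000 → (cmp)
[5] flags=1000 VS?F → skip
[6] flags=1000 PL?F → skip
[7] flags=1000 MI?T → r1=0x2e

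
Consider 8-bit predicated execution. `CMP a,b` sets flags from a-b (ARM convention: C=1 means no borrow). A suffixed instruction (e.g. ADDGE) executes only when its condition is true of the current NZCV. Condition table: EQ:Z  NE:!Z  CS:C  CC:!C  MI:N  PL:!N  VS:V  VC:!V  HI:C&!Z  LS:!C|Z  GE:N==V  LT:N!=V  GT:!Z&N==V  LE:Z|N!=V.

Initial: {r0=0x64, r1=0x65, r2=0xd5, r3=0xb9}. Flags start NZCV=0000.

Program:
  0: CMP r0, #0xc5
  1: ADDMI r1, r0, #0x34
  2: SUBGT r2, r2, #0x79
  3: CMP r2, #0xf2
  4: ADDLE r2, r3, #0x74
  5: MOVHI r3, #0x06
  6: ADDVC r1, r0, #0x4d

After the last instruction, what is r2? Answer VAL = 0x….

VAL = 0x5c

[0] flags=1001 → (cmp)
[1] flags=1001 MI?T → r1=0x98
[2] flags=1001 GT?T → r2=0x5c
[3] flags=0000 → (cmp)
[4] flags=0000 LE?F → skip
[5] flags=0000 HI?F → skip
[6] flags=0000 VC?T → r1=0xb1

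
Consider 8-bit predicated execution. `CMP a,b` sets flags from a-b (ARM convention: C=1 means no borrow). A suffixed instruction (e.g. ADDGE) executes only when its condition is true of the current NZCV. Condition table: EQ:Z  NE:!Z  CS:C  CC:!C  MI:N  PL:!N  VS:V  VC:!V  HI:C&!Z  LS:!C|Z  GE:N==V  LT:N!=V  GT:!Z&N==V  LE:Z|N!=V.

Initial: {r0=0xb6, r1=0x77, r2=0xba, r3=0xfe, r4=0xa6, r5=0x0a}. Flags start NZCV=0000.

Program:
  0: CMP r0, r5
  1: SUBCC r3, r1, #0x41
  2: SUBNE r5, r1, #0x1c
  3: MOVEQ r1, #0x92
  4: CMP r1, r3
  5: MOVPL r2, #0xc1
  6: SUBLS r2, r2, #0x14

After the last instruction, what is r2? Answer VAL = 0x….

VAL = 0xad

0: ✓ CMP  NZCV=1010
1: · SUBCC
2: ✓ SUBNE  r5←0x5b
3: · MOVEQ
4: ✓ CMP  NZCV=0000
5: ✓ MOVPL  r2←0xc1
6: ✓ SUBLS  r2←0xad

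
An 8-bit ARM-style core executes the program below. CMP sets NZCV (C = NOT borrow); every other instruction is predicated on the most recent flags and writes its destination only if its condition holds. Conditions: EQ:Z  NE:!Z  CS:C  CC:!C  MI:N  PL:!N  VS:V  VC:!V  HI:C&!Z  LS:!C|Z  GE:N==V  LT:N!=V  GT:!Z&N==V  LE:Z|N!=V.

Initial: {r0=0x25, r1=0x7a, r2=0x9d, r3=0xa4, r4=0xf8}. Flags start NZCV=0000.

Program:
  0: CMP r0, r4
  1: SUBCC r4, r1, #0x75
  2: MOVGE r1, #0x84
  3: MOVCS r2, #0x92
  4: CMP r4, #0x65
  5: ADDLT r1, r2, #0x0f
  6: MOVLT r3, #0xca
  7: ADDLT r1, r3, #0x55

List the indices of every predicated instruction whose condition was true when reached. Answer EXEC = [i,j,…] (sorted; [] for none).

[0] flags=0000 → (cmp)
[1] flags=0000 CC?T → r4=0x05
[2] flags=0000 GE?T → r1=0x84
[3] flags=0000 CS?F → skip
[4] flags=1000 → (cmp)
[5] flags=1000 LT?T → r1=0xac
[6] flags=1000 LT?T → r3=0xca
[7] flags=1000 LT?T → r1=0x1f

EXEC = [1,2,5,6,7]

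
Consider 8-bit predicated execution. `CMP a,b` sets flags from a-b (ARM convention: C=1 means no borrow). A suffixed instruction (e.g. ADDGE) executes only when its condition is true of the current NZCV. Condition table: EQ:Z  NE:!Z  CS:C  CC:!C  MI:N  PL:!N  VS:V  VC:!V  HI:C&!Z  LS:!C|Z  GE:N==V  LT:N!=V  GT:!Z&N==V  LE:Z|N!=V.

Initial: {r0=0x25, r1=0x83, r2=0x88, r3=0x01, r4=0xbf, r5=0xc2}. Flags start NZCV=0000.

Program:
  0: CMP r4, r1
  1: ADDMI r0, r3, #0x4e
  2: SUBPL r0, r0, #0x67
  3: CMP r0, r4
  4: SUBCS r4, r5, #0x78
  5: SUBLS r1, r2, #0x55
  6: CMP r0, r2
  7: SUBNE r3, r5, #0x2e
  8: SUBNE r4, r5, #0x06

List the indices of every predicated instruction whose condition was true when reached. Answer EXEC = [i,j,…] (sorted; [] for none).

EXEC = [2,5,7,8]

[0] flags=0010 → (cmp)
[1] flags=0010 MI?F → skip
[2] flags=0010 PL?T → r0=0xbe
[3] flags=1000 → (cmp)
[4] flags=1000 CS?F → skip
[5] flags=1000 LS?T → r1=0x33
[6] flags=0010 → (cmp)
[7] flags=0010 NE?T → r3=0x94
[8] flags=0010 NE?T → r4=0xbc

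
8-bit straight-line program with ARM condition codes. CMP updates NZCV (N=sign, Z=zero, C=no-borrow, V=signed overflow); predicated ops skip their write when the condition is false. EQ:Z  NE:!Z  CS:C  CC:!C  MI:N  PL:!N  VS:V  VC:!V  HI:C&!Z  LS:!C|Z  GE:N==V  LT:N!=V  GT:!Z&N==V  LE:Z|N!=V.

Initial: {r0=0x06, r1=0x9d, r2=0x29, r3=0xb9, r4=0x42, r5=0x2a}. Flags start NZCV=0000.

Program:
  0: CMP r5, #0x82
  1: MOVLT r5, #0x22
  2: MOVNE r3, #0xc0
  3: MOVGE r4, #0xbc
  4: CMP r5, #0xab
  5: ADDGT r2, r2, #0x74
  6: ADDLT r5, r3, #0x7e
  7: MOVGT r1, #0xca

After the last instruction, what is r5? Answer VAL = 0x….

[0] flags=1001 → (cmp)
[1] flags=1001 LT?F → skip
[2] flags=1001 NE?T → r3=0xc0
[3] flags=1001 GE?T → r4=0xbc
[4] flags=0000 → (cmp)
[5] flags=0000 GT?T → r2=0x9d
[6] flags=0000 LT?F → skip
[7] flags=0000 GT?T → r1=0xca

VAL = 0x2a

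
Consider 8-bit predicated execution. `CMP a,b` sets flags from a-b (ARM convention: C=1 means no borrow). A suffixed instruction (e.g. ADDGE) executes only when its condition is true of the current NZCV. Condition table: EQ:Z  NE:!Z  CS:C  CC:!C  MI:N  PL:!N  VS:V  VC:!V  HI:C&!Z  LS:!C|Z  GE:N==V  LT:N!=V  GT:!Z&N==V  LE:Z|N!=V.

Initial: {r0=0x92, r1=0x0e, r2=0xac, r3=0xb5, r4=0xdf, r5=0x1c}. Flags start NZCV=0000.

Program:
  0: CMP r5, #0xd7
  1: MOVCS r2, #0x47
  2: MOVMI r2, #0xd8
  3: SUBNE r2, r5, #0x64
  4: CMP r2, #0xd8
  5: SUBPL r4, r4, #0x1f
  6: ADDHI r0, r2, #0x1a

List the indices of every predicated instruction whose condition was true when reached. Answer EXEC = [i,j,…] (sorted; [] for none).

0: ✓ CMP  NZCV=0000
1: · MOVCS
2: · MOVMI
3: ✓ SUBNE  r2←0xb8
4: ✓ CMP  NZCV=1000
5: · SUBPL
6: · ADDHI

EXEC = [3]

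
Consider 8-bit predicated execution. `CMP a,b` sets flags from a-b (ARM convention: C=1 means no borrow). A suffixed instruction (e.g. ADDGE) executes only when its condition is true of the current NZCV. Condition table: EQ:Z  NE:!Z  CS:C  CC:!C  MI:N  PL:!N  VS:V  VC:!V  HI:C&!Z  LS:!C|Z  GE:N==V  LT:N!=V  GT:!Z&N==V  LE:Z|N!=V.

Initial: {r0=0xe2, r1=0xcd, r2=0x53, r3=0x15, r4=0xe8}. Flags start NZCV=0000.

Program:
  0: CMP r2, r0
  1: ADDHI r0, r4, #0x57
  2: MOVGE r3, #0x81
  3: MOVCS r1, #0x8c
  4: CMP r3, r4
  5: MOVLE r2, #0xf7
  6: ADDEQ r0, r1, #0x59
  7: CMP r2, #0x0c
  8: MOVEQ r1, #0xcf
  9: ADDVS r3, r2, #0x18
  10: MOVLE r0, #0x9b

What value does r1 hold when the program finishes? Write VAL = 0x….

[0] flags=0000 → (cmp)
[1] flags=0000 HI?F → skip
[2] flags=0000 GE?T → r3=0x81
[3] flags=0000 CS?F → skip
[4] flags=1000 → (cmp)
[5] flags=1000 LE?T → r2=0xf7
[6] flags=1000 EQ?F → skip
[7] flags=1010 → (cmp)
[8] flags=1010 EQ?F → skip
[9] flags=1010 VS?F → skip
[10] flags=1010 LE?T → r0=0x9b

VAL = 0xcd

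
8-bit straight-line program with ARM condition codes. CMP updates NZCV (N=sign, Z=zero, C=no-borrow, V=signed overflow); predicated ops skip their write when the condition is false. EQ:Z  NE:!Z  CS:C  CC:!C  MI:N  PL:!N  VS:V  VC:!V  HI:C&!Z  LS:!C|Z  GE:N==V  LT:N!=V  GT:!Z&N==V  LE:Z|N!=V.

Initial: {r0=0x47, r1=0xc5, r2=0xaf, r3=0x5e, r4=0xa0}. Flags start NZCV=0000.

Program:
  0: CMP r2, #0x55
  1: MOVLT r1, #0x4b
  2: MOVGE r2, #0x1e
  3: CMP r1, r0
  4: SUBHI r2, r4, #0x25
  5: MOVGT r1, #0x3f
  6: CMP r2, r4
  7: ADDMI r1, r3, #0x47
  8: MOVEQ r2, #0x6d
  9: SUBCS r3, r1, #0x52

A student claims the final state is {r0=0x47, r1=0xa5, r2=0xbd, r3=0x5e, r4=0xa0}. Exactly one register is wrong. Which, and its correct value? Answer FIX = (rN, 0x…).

0: ✓ CMP  NZCV=0011
1: ✓ MOVLT  r1←0x4b
2: · MOVGE
3: ✓ CMP  NZCV=0010
4: ✓ SUBHI  r2←0x7b
5: ✓ MOVGT  r1←0x3f
6: ✓ CMP  NZCV=1001
7: ✓ ADDMI  r1←0xa5
8: · MOVEQ
9: · SUBCS

FIX = (r2, 0x7b)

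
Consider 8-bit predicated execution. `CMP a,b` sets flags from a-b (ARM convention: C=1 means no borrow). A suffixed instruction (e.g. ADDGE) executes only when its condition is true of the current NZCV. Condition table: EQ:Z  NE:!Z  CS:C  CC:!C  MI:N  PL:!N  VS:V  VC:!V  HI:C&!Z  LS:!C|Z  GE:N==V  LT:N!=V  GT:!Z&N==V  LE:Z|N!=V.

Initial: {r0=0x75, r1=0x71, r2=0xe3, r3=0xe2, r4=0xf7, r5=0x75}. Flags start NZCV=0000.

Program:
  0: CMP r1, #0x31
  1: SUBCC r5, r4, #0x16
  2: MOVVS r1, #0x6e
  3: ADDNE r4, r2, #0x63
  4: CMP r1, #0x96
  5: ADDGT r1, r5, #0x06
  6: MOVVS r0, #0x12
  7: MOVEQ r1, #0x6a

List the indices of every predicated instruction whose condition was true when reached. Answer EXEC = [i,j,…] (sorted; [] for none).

0: ✓ CMP  NZCV=0010
1: · SUBCC
2: · MOVVS
3: ✓ ADDNE  r4←0x46
4: ✓ CMP  NZCV=1001
5: ✓ ADDGT  r1←0x7b
6: ✓ MOVVS  r0←0x12
7: · MOVEQ

EXEC = [3,5,6]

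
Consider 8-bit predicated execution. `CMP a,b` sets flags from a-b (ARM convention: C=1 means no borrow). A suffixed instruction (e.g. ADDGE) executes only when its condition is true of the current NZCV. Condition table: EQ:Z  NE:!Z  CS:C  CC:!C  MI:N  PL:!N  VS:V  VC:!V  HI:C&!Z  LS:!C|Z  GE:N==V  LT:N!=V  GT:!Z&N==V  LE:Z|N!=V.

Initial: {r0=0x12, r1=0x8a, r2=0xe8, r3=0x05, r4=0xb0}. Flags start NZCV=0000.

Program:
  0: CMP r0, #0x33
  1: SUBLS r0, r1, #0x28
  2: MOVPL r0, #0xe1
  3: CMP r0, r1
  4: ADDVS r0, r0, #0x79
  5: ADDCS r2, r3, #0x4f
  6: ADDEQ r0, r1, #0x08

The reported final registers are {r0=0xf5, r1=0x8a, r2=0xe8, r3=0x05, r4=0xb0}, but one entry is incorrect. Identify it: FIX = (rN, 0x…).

FIX = (r0, 0xdb)

0: ✓ CMP  NZCV=1000
1: ✓ SUBLS  r0←0x62
2: · MOVPL
3: ✓ CMP  NZCV=1001
4: ✓ ADDVS  r0←0xdb
5: · ADDCS
6: · ADDEQ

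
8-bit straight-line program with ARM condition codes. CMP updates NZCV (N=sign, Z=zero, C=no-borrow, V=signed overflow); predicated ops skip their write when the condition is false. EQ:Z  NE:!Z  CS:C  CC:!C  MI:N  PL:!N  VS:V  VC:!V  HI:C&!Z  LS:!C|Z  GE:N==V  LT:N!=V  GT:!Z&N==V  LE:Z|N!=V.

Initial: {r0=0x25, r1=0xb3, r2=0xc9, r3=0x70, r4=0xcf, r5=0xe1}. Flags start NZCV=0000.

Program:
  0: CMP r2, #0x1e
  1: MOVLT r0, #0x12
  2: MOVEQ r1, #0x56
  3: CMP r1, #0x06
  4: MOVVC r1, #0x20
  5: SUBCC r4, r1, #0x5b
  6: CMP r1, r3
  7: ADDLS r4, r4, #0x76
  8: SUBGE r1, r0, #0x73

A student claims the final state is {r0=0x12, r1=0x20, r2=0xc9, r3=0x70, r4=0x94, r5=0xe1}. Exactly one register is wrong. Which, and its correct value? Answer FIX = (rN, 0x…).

FIX = (r4, 0x45)

[0] flags=1010 → (cmp)
[1] flags=1010 LT?T → r0=0x12
[2] flags=1010 EQ?F → skip
[3] flags=1010 → (cmp)
[4] flags=1010 VC?T → r1=0x20
[5] flags=1010 CC?F → skip
[6] flags=1000 → (cmp)
[7] flags=1000 LS?T → r4=0x45
[8] flags=1000 GE?F → skip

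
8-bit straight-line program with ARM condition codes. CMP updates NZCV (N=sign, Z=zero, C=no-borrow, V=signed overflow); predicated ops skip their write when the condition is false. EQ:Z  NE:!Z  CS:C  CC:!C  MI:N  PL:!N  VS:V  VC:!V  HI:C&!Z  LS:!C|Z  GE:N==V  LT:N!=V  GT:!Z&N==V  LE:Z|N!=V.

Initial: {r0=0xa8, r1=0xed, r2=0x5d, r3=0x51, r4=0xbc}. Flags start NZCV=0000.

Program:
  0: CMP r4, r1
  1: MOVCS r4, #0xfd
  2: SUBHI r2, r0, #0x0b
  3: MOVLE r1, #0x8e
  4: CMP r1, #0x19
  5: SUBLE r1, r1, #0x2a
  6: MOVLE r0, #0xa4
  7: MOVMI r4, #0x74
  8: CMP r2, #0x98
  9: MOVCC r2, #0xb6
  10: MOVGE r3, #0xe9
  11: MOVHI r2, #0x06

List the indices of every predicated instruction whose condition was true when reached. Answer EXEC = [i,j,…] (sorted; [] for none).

EXEC = [3,5,6,9,10]

0: ✓ CMP  NZCV=1000
1: · MOVCS
2: · SUBHI
3: ✓ MOVLE  r1←0x8e
4: ✓ CMP  NZCV=0011
5: ✓ SUBLE  r1←0x64
6: ✓ MOVLE  r0←0xa4
7: · MOVMI
8: ✓ CMP  NZCV=1001
9: ✓ MOVCC  r2←0xb6
10: ✓ MOVGE  r3←0xe9
11: · MOVHI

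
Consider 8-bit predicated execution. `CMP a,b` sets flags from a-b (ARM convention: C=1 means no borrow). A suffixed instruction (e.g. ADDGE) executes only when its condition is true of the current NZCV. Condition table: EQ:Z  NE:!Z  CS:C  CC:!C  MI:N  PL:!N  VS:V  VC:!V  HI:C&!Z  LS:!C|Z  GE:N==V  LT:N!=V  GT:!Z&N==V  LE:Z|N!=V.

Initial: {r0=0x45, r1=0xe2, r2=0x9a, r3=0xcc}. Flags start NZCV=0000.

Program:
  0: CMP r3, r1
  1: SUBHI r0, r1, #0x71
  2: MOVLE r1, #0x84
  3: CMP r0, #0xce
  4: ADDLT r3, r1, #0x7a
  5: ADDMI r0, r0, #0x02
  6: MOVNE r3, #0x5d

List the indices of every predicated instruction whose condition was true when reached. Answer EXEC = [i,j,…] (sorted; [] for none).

[0] flags=1000 → (cmp)
[1] flags=1000 HI?F → skip
[2] flags=1000 LE?T → r1=0x84
[3] flags=0000 → (cmp)
[4] flags=0000 LT?F → skip
[5] flags=0000 MI?F → skip
[6] flags=0000 NE?T → r3=0x5d

EXEC = [2,6]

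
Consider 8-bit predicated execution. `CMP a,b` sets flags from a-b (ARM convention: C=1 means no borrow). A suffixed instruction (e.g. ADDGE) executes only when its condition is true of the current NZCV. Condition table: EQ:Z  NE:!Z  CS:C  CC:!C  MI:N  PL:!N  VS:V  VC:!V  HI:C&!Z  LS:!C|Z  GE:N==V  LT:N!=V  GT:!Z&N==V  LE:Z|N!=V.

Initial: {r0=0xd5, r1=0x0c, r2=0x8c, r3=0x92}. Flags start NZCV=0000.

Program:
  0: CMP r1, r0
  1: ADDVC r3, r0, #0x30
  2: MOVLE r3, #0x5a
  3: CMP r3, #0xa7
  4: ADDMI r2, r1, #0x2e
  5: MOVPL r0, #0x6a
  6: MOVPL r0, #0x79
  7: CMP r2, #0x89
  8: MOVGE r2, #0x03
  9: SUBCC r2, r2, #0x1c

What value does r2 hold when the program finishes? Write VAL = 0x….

VAL = 0x03

[0] flags=0000 → (cmp)
[1] flags=0000 VC?T → r3=0x05
[2] flags=0000 LE?F → skip
[3] flags=0000 → (cmp)
[4] flags=0000 MI?F → skip
[5] flags=0000 PL?T → r0=0x6a
[6] flags=0000 PL?T → r0=0x79
[7] flags=0010 → (cmp)
[8] flags=0010 GE?T → r2=0x03
[9] flags=0010 CC?F → skip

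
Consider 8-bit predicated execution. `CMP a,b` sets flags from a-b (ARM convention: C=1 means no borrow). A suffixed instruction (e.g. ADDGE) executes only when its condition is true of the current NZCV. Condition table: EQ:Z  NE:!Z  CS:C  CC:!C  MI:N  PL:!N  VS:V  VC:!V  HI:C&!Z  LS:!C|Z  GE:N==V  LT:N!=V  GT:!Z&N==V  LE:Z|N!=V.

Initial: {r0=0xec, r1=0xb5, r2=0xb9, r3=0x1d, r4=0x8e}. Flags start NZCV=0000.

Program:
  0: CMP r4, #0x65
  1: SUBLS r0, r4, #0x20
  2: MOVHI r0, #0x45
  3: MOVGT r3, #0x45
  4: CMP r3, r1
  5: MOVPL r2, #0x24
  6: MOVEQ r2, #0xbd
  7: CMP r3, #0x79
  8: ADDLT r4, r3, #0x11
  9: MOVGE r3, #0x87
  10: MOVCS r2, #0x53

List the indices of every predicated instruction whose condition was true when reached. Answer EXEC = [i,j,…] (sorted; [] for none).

[0] flags=0011 → (cmp)
[1] flags=0011 LS?F → skip
[2] flags=0011 HI?T → r0=0x45
[3] flags=0011 GT?F → skip
[4] flags=0000 → (cmp)
[5] flags=0000 PL?T → r2=0x24
[6] flags=0000 EQ?F → skip
[7] flags=1000 → (cmp)
[8] flags=1000 LT?T → r4=0x2e
[9] flags=1000 GE?F → skip
[10] flags=1000 CS?F → skip

EXEC = [2,5,8]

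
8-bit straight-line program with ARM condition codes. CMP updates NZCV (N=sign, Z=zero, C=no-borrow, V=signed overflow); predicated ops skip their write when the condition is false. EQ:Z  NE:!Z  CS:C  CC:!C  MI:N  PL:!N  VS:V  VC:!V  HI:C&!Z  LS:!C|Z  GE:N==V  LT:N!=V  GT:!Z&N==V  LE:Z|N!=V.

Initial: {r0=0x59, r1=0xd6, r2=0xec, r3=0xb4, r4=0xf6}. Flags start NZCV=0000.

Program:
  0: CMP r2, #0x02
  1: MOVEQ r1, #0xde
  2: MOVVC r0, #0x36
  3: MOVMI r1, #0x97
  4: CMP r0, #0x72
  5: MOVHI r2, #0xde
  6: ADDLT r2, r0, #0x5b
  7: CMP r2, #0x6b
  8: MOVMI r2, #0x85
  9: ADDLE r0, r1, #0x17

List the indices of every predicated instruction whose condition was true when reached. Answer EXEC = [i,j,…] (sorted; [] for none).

EXEC = [2,3,6,9]

[0] flags=1010 → (cmp)
[1] flags=1010 EQ?F → skip
[2] flags=1010 VC?T → r0=0x36
[3] flags=1010 MI?T → r1=0x97
[4] flags=1000 → (cmp)
[5] flags=1000 HI?F → skip
[6] flags=1000 LT?T → r2=0x91
[7] flags=0011 → (cmp)
[8] flags=0011 MI?F → skip
[9] flags=0011 LE?T → r0=0xae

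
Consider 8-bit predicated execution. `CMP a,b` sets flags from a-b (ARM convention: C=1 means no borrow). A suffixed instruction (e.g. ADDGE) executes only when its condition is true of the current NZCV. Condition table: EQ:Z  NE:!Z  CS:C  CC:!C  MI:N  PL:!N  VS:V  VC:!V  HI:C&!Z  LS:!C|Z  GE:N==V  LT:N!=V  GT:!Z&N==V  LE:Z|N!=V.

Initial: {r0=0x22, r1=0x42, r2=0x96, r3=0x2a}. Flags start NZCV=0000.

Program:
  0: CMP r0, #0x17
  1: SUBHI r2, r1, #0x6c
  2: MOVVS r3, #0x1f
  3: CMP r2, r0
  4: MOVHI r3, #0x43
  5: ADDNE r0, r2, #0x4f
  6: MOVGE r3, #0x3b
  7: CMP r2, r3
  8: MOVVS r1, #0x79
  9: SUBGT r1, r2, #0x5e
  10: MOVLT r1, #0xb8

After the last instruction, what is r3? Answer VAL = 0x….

[0] flags=0010 → (cmp)
[1] flags=0010 HI?T → r2=0xd6
[2] flags=0010 VS?F → skip
[3] flags=1010 → (cmp)
[4] flags=1010 HI?T → r3=0x43
[5] flags=1010 NE?T → r0=0x25
[6] flags=1010 GE?F → skip
[7] flags=1010 → (cmp)
[8] flags=1010 VS?F → skip
[9] flags=1010 GT?F → skip
[10] flags=1010 LT?T → r1=0xb8

VAL = 0x43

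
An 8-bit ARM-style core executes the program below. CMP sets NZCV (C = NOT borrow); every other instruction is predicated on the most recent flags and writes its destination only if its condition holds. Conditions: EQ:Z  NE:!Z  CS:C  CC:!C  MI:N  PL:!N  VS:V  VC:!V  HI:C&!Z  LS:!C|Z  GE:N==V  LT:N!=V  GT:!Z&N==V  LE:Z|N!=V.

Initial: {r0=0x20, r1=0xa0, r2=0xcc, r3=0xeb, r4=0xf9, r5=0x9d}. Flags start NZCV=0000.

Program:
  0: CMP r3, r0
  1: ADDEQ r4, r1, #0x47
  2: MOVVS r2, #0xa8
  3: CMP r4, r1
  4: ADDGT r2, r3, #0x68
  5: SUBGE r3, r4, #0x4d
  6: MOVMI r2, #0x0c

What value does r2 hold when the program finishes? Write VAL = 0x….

VAL = 0x53

[0] flags=1010 → (cmp)
[1] flags=1010 EQ?F → skip
[2] flags=1010 VS?F → skip
[3] flags=0010 → (cmp)
[4] flags=0010 GT?T → r2=0x53
[5] flags=0010 GE?T → r3=0xac
[6] flags=0010 MI?F → skip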